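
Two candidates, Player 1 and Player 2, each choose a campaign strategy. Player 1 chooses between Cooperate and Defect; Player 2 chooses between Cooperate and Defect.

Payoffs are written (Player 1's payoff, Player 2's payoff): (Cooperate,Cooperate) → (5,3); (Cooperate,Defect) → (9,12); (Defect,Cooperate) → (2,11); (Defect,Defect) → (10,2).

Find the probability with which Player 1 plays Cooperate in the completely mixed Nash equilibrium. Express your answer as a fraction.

Let r be the probability that Player 1 plays Cooperate. In a completely mixed equilibrium, Player 2 must be indifferent between Cooperate and Defect.
Player 2's expected payoff from Cooperate is 3r + 11(1−r); from Defect it is 12r + 2(1−r).
Setting these equal: −8r + 11 = 10r + 2, so r = 1/2.

1/2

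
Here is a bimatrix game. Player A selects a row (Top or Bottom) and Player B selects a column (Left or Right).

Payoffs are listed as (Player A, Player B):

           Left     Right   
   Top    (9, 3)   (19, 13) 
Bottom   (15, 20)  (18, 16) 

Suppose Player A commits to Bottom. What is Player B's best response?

Left

Against Bottom, Player B earns 20 from Left and 16 from Right.
So Left is the best response.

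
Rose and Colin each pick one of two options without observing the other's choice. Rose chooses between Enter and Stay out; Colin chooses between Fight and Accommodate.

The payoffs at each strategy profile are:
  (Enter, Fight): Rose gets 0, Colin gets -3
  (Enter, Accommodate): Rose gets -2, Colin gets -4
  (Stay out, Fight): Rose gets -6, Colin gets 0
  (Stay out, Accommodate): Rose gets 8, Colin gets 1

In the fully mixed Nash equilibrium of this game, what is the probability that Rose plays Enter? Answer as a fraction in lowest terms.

1/2

Let r be the probability that Rose plays Enter. In a completely mixed equilibrium, Colin must be indifferent between Fight and Accommodate.
Colin's expected payoff from Fight is −3r; from Accommodate it is −4r + (1−r).
Setting these equal: −3r = −5r + 1, so r = 1/2.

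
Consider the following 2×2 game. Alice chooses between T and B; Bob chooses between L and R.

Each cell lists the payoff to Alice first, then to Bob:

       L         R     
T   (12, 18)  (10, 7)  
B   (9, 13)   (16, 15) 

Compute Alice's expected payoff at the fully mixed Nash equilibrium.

34/3

First find q, the probability Bob plays L, from Alice's indifference between T and B: 12q + 10(1−q) = 9q + 16(1−q), giving q = 2/3.
Since Alice is indifferent in equilibrium, Alice's expected payoff equals the payoff from either row against (2/3, 1/3). Using T: 12(2/3) + 10(1/3) = 34/3.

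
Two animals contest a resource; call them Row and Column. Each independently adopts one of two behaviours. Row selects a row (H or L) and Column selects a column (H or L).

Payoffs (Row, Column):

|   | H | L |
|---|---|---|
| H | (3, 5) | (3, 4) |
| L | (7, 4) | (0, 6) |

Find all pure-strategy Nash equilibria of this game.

(H, H): Row prefers L (7 > 3) — not an equilibrium.
(H, L): Column prefers H (5 > 4) — not an equilibrium.
(L, H): Column prefers L (6 > 4) — not an equilibrium.
(L, L): Row prefers H (3 > 0) — not an equilibrium.

none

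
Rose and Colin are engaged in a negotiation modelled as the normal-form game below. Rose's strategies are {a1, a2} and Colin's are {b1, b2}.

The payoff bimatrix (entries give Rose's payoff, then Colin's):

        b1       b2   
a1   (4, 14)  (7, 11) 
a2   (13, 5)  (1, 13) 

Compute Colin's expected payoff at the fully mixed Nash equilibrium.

127/11

First find x, the probability Rose plays a1, from Colin's indifference between b1 and b2: 14x + 5(1−x) = 11x + 13(1−x), giving x = 8/11.
Since Colin is indifferent in equilibrium, Colin's expected payoff equals the payoff from either column against (8/11, 3/11). Using b1: 14(8/11) + 5(3/11) = 127/11.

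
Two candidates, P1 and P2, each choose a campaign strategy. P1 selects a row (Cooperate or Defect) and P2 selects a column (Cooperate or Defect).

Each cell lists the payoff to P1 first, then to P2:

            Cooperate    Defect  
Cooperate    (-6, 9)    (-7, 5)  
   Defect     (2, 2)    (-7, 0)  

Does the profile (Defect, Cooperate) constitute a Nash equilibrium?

At (Defect, Cooperate), P1 earns 2; switching to Cooperate would give -6, so P1 has no profitable deviation.
P2 earns 2; switching to Defect would give 0, so P2 has no profitable deviation.
Neither player can gain by a unilateral deviation, so this profile is a Nash equilibrium.

Yes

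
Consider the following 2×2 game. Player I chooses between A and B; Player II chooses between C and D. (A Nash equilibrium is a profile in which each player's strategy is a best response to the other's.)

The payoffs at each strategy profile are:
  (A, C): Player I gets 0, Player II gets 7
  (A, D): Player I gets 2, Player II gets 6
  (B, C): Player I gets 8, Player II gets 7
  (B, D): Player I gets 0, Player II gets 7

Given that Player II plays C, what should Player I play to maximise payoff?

Against C, Player I earns 0 from A and 8 from B.
So B is the best response.

B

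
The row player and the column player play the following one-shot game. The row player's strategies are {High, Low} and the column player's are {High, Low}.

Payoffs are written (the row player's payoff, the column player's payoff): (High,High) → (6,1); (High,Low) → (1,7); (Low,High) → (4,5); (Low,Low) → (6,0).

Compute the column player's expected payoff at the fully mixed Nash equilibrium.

First find p, the probability the row player plays High, from the column player's indifference between High and Low: p + 5(1−p) = 7p, giving p = 5/11.
Since the column player is indifferent in equilibrium, the column player's expected payoff equals the payoff from either column against (5/11, 6/11). Using High: (5/11) + 5(6/11) = 35/11.

35/11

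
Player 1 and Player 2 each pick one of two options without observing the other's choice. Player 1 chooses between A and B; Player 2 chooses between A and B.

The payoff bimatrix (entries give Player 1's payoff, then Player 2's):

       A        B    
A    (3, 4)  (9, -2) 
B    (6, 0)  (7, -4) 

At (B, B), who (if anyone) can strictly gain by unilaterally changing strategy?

Both

Player 1 at (B, B) earns 7; deviating to A yields 9 — a strict improvement.
Player 2 earns -4; deviating to A yields 0 — a strict improvement.
Both Player 1 and Player 2 have strictly profitable deviations.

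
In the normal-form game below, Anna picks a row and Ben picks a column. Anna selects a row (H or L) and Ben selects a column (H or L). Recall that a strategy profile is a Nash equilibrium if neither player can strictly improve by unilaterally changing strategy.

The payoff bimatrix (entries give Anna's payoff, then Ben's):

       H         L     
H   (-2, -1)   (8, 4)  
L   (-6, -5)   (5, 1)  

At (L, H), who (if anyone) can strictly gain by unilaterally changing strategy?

Both

Anna at (L, H) earns -6; deviating to H yields -2 — a strict improvement.
Ben earns -5; deviating to L yields 1 — a strict improvement.
Both Anna and Ben have strictly profitable deviations.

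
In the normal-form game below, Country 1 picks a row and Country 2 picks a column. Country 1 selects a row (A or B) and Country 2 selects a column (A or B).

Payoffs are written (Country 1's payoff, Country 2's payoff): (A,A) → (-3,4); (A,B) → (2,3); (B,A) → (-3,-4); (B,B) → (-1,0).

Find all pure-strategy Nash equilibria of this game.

(A, A): Country 1 gets -3 ≥ -3 from B, and Country 2 gets 4 ≥ 3 from B — Nash equilibrium.
(A, B): Country 2 prefers A (4 > 3) — not an equilibrium.
(B, A): Country 2 prefers B (0 > -4) — not an equilibrium.
(B, B): Country 1 prefers A (2 > -1) — not an equilibrium.

(A, A)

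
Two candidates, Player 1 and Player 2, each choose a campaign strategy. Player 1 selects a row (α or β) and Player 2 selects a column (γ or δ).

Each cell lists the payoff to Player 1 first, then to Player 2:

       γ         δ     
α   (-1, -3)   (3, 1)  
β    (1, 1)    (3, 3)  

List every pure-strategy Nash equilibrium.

(α, δ) and (β, δ)

(α, γ): Player 1 prefers β (1 > -1); Player 2 prefers δ (1 > -3) — not an equilibrium.
(α, δ): Player 1 gets 3 ≥ 3 from β, and Player 2 gets 1 ≥ -3 from γ — Nash equilibrium.
(β, γ): Player 2 prefers δ (3 > 1) — not an equilibrium.
(β, δ): Player 1 gets 3 ≥ 3 from α, and Player 2 gets 3 ≥ 1 from γ — Nash equilibrium.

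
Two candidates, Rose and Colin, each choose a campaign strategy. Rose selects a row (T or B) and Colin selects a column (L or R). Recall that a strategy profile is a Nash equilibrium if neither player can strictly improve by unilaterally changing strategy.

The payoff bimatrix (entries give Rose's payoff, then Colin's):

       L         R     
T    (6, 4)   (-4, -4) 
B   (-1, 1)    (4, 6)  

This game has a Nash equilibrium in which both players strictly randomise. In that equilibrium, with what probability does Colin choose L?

Let q be the probability that Colin plays L. In a completely mixed equilibrium, Rose must be indifferent between T and B.
Rose's expected payoff from T is 6q − 4(1−q); from B it is −q + 4(1−q).
Setting these equal: 10q − 4 = −5q + 4, so q = 8/15.

8/15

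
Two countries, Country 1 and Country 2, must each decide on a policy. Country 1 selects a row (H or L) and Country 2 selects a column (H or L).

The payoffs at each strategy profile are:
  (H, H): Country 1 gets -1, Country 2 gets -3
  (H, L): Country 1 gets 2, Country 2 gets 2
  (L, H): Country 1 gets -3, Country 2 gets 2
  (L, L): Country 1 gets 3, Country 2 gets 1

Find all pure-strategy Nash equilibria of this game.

(H, H): Country 2 prefers L (2 > -3) — not an equilibrium.
(H, L): Country 1 prefers L (3 > 2) — not an equilibrium.
(L, H): Country 1 prefers H (-1 > -3) — not an equilibrium.
(L, L): Country 2 prefers H (2 > 1) — not an equilibrium.

none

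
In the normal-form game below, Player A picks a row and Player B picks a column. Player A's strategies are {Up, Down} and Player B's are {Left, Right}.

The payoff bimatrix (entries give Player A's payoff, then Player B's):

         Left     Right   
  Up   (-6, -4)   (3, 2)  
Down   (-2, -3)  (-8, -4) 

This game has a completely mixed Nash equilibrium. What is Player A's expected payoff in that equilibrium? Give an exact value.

-18/5

First find q, the probability Player B plays Left, from Player A's indifference between Up and Down: −6q + 3(1−q) = −2q − 8(1−q), giving q = 11/15.
Since Player A is indifferent in equilibrium, Player A's expected payoff equals the payoff from either row against (11/15, 4/15). Using Up: −6(11/15) + 3(4/15) = -18/5.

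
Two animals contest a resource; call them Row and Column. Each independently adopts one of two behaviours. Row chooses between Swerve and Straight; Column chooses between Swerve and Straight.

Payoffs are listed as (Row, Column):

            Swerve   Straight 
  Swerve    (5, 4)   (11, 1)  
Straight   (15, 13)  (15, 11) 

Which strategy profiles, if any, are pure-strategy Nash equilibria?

(Swerve, Swerve): Row prefers Straight (15 > 5) — not an equilibrium.
(Swerve, Straight): Row prefers Straight (15 > 11); Column prefers Swerve (4 > 1) — not an equilibrium.
(Straight, Swerve): Row gets 15 ≥ 5 from Swerve, and Column gets 13 ≥ 11 from Straight — Nash equilibrium.
(Straight, Straight): Column prefers Swerve (13 > 11) — not an equilibrium.

(Straight, Swerve)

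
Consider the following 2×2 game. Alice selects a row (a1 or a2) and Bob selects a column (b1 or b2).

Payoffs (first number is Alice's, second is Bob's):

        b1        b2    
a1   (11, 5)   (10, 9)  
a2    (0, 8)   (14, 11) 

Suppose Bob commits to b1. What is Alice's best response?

a1

Against b1, Alice earns 11 from a1 and 0 from a2.
So a1 is the best response.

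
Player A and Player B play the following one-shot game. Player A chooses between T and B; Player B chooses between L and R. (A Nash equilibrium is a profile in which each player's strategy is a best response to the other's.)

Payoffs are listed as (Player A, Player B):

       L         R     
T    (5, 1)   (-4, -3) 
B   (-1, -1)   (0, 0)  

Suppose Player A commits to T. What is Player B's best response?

L

Against T, Player B earns 1 from L and -3 from R.
So L is the best response.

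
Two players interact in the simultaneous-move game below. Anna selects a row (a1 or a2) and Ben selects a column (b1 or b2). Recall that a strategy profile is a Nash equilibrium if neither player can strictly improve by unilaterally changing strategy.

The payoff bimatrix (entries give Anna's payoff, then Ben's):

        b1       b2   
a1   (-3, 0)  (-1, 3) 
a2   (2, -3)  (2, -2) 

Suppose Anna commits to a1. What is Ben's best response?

b2

Against a1, Ben earns 0 from b1 and 3 from b2.
So b2 is the best response.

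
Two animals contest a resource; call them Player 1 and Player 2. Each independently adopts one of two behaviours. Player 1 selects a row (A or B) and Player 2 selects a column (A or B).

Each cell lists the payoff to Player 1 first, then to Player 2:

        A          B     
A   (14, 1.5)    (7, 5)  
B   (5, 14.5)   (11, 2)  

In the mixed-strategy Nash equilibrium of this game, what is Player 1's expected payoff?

First find y, the probability Player 2 plays A, from Player 1's indifference between A and B: 14y + 7(1−y) = 5y + 11(1−y), giving y = 4/13.
Since Player 1 is indifferent in equilibrium, Player 1's expected payoff equals the payoff from either row against (4/13, 9/13). Using A: 14(4/13) + 7(9/13) = 119/13.

119/13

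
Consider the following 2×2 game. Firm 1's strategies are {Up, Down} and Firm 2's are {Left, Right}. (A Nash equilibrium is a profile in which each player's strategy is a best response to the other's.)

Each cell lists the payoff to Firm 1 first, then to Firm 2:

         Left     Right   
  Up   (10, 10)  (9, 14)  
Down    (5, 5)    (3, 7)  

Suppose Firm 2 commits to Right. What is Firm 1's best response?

Up

Against Right, Firm 1 earns 9 from Up and 3 from Down.
So Up is the best response.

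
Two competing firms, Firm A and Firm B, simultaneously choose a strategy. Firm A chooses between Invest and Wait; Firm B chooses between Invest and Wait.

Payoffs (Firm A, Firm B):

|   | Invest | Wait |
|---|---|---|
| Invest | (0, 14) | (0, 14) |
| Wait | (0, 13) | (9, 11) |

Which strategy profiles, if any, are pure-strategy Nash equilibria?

(Invest, Invest) and (Wait, Invest)

(Invest, Invest): Firm A gets 0 ≥ 0 from Wait, and Firm B gets 14 ≥ 14 from Wait — Nash equilibrium.
(Invest, Wait): Firm A prefers Wait (9 > 0) — not an equilibrium.
(Wait, Invest): Firm A gets 0 ≥ 0 from Invest, and Firm B gets 13 ≥ 11 from Wait — Nash equilibrium.
(Wait, Wait): Firm B prefers Invest (13 > 11) — not an equilibrium.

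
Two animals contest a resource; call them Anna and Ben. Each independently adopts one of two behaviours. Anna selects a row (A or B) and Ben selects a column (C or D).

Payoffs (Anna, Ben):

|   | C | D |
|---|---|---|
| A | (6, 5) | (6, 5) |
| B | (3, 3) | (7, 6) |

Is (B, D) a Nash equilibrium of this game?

Yes

At (B, D), Anna earns 7; switching to A would give 6, so Anna has no profitable deviation.
Ben earns 6; switching to C would give 3, so Ben has no profitable deviation.
Neither player can gain by a unilateral deviation, so this profile is a Nash equilibrium.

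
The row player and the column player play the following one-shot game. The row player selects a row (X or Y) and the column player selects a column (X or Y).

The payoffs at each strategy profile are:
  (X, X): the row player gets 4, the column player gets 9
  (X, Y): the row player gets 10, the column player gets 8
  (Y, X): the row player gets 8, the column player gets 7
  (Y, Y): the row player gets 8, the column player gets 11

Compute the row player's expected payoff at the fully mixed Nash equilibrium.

First find y, the probability the column player plays X, from the row player's indifference between X and Y: 4y + 10(1−y) = 8y + 8(1−y), giving y = 1/3.
Since the row player is indifferent in equilibrium, the row player's expected payoff equals the payoff from either row against (1/3, 2/3). Using X: 4(1/3) + 10(2/3) = 8.

8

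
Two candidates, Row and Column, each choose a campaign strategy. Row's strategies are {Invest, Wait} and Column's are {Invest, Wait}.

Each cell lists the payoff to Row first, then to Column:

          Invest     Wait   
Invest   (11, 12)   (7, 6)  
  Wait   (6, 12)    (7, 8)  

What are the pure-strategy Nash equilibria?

(Invest, Invest)

(Invest, Invest): Row gets 11 ≥ 6 from Wait, and Column gets 12 ≥ 6 from Wait — Nash equilibrium.
(Invest, Wait): Column prefers Invest (12 > 6) — not an equilibrium.
(Wait, Invest): Row prefers Invest (11 > 6) — not an equilibrium.
(Wait, Wait): Column prefers Invest (12 > 8) — not an equilibrium.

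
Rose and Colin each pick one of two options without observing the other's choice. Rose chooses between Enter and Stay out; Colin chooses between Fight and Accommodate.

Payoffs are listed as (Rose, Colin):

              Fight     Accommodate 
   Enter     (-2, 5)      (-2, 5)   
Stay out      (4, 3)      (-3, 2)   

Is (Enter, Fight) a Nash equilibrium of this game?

At (Enter, Fight), Rose earns -2; switching to Stay out would give 4, so Rose would deviate.
Colin earns 5; switching to Accommodate would give 5, so Colin has no profitable deviation.
Since at least one player can profitably deviate, this is not a Nash equilibrium.

No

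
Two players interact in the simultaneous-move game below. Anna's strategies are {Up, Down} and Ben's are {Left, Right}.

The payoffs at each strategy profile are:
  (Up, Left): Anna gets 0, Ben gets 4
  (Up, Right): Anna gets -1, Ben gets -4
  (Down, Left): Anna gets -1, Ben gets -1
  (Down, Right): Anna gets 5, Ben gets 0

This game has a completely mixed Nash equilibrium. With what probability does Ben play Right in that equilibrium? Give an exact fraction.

Let q be the probability that Ben plays Left. In a completely mixed equilibrium, Anna must be indifferent between Up and Down.
Anna's expected payoff from Up is −(1−q); from Down it is −q + 5(1−q).
Setting these equal: q − 1 = −6q + 5, so q = 6/7.
Therefore Ben plays Right with probability 1 − 6/7 = 1/7.

1/7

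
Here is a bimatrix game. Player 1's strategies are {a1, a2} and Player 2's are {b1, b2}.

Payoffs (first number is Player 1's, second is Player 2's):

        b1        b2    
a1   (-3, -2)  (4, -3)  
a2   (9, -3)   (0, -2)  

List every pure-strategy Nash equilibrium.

none

(a1, b1): Player 1 prefers a2 (9 > -3) — not an equilibrium.
(a1, b2): Player 2 prefers b1 (-2 > -3) — not an equilibrium.
(a2, b1): Player 2 prefers b2 (-2 > -3) — not an equilibrium.
(a2, b2): Player 1 prefers a1 (4 > 0) — not an equilibrium.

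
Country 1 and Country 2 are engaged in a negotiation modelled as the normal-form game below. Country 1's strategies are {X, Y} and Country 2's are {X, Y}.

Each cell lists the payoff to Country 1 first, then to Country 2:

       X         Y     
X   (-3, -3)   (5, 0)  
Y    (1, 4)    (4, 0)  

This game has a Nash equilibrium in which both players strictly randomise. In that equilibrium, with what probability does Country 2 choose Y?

4/5

Let c be the probability that Country 2 plays X. In a completely mixed equilibrium, Country 1 must be indifferent between X and Y.
Country 1's expected payoff from X is −3c + 5(1−c); from Y it is c + 4(1−c).
Setting these equal: −8c + 5 = −3c + 4, so c = 1/5.
Therefore Country 2 plays Y with probability 1 − 1/5 = 4/5.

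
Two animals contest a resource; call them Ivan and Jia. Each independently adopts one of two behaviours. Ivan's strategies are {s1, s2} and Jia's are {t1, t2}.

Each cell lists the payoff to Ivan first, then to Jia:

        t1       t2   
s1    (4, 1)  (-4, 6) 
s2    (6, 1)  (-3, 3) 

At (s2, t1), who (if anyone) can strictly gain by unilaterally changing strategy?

Ivan at (s2, t1) earns 6; deviating to s1 yields 4 — not better.
Jia earns 1; deviating to t2 yields 3 — a strict improvement.
Only Jia has a strictly profitable deviation.

Jia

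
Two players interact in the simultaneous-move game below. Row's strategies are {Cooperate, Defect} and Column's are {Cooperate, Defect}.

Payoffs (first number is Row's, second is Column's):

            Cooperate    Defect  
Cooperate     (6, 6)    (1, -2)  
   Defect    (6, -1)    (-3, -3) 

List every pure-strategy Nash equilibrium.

(Cooperate, Cooperate): Row gets 6 ≥ 6 from Defect, and Column gets 6 ≥ -2 from Defect — Nash equilibrium.
(Cooperate, Defect): Column prefers Cooperate (6 > -2) — not an equilibrium.
(Defect, Cooperate): Row gets 6 ≥ 6 from Cooperate, and Column gets -1 ≥ -3 from Defect — Nash equilibrium.
(Defect, Defect): Row prefers Cooperate (1 > -3); Column prefers Cooperate (-1 > -3) — not an equilibrium.

(Cooperate, Cooperate) and (Defect, Cooperate)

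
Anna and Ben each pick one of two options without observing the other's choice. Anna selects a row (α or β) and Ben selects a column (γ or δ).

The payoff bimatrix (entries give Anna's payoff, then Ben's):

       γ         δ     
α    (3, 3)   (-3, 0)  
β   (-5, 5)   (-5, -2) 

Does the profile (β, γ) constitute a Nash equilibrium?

No

At (β, γ), Anna earns -5; switching to α would give 3, so Anna would deviate.
Ben earns 5; switching to δ would give -2, so Ben has no profitable deviation.
Since at least one player can profitably deviate, this is not a Nash equilibrium.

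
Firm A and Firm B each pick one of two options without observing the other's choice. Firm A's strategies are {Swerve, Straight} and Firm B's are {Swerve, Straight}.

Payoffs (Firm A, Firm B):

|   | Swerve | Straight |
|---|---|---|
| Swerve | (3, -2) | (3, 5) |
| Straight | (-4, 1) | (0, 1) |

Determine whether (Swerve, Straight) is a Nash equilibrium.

Yes

At (Swerve, Straight), Firm A earns 3; switching to Straight would give 0, so Firm A has no profitable deviation.
Firm B earns 5; switching to Swerve would give -2, so Firm B has no profitable deviation.
Neither player can gain by a unilateral deviation, so this profile is a Nash equilibrium.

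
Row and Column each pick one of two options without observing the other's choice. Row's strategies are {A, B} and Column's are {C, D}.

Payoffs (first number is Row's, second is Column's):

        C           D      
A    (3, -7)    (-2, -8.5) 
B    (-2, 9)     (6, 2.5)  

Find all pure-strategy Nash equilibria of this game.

(A, C): Row gets 3 ≥ -2 from B, and Column gets -7 ≥ -8.5 from D — Nash equilibrium.
(A, D): Row prefers B (6 > -2); Column prefers C (-7 > -8.5) — not an equilibrium.
(B, C): Row prefers A (3 > -2) — not an equilibrium.
(B, D): Column prefers C (9 > 2.5) — not an equilibrium.

(A, C)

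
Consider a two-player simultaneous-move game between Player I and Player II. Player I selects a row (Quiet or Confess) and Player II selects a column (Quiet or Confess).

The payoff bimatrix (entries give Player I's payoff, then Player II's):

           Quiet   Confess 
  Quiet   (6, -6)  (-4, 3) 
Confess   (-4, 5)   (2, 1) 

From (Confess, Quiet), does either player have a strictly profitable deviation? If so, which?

Player I

Player I at (Confess, Quiet) earns -4; deviating to Quiet yields 6 — a strict improvement.
Player II earns 5; deviating to Confess yields 1 — not better.
Only Player I has a strictly profitable deviation.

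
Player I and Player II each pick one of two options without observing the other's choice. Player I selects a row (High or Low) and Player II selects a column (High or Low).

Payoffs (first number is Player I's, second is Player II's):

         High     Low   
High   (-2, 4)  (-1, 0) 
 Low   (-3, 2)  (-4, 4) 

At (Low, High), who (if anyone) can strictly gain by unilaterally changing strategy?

Both

Player I at (Low, High) earns -3; deviating to High yields -2 — a strict improvement.
Player II earns 2; deviating to Low yields 4 — a strict improvement.
Both Player I and Player II have strictly profitable deviations.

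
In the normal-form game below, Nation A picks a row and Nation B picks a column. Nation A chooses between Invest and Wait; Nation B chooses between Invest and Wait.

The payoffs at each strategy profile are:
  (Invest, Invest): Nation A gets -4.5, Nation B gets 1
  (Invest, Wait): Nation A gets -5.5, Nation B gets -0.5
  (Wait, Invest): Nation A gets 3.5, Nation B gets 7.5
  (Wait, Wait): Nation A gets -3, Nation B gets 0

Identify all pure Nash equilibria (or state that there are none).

(Wait, Invest)

(Invest, Invest): Nation A prefers Wait (3.5 > -4.5) — not an equilibrium.
(Invest, Wait): Nation A prefers Wait (-3 > -5.5); Nation B prefers Invest (1 > -0.5) — not an equilibrium.
(Wait, Invest): Nation A gets 3.5 ≥ -4.5 from Invest, and Nation B gets 7.5 ≥ 0 from Wait — Nash equilibrium.
(Wait, Wait): Nation B prefers Invest (7.5 > 0) — not an equilibrium.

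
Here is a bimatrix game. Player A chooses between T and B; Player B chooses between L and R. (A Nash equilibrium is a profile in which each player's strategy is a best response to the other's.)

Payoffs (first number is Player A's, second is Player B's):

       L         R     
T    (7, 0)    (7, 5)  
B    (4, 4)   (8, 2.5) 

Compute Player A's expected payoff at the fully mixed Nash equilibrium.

First find y, the probability Player B plays L, from Player A's indifference between T and B: 7y + 7(1−y) = 4y + 8(1−y), giving y = 1/4.
Since Player A is indifferent in equilibrium, Player A's expected payoff equals the payoff from either row against (1/4, 3/4). Using T: 7(1/4) + 7(3/4) = 7.

7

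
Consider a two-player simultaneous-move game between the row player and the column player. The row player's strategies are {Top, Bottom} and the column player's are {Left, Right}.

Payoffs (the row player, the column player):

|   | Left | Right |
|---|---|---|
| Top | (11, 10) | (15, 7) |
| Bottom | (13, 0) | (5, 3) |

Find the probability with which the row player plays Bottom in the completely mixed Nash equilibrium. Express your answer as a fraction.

Let p be the probability that the row player plays Top. In a completely mixed equilibrium, the column player must be indifferent between Left and Right.
The column player's expected payoff from Left is 10p; from Right it is 7p + 3(1−p).
Setting these equal: 10p = 4p + 3, so p = 1/2.
Therefore the row player plays Bottom with probability 1 − 1/2 = 1/2.

1/2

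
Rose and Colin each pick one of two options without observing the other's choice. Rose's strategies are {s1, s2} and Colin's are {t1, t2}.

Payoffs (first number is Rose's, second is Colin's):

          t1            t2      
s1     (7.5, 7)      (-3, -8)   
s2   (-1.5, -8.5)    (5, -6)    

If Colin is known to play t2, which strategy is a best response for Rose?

s2

Against t2, Rose earns -3 from s1 and 5 from s2.
So s2 is the best response.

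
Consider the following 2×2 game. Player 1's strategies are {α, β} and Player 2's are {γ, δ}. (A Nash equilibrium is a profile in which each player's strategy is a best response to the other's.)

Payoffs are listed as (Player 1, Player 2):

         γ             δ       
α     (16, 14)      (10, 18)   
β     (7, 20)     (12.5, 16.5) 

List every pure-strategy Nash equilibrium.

(α, γ): Player 2 prefers δ (18 > 14) — not an equilibrium.
(α, δ): Player 1 prefers β (12.5 > 10) — not an equilibrium.
(β, γ): Player 1 prefers α (16 > 7) — not an equilibrium.
(β, δ): Player 2 prefers γ (20 > 16.5) — not an equilibrium.

none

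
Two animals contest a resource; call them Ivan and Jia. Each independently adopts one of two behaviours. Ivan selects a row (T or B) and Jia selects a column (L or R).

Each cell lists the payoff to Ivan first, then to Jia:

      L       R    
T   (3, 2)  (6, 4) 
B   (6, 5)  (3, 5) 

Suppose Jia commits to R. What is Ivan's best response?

Against R, Ivan earns 6 from T and 3 from B.
So T is the best response.

T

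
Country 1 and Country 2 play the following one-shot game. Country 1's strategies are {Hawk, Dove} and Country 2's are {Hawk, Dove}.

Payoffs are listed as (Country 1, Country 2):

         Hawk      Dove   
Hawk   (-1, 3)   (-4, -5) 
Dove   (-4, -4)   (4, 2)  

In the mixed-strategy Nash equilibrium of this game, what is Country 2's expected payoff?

-1

First find x, the probability Country 1 plays Hawk, from Country 2's indifference between Hawk and Dove: 3x − 4(1−x) = −5x + 2(1−x), giving x = 3/7.
Since Country 2 is indifferent in equilibrium, Country 2's expected payoff equals the payoff from either column against (3/7, 4/7). Using Hawk: 3(3/7) − 4(4/7) = -1.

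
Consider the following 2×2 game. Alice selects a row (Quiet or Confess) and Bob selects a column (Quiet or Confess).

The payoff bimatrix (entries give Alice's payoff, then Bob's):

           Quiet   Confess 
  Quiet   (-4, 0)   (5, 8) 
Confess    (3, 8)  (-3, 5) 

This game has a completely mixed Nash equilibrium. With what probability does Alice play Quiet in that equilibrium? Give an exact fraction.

3/11

Let x be the probability that Alice plays Quiet. In a completely mixed equilibrium, Bob must be indifferent between Quiet and Confess.
Bob's expected payoff from Quiet is 8(1−x); from Confess it is 8x + 5(1−x).
Setting these equal: −8x + 8 = 3x + 5, so x = 3/11.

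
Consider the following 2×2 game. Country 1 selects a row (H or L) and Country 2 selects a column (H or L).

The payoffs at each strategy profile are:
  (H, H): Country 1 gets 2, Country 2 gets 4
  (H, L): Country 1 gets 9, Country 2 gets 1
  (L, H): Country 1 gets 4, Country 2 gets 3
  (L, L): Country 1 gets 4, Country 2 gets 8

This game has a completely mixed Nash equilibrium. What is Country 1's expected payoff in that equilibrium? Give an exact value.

4

First find q, the probability Country 2 plays H, from Country 1's indifference between H and L: 2q + 9(1−q) = 4q + 4(1−q), giving q = 5/7.
Since Country 1 is indifferent in equilibrium, Country 1's expected payoff equals the payoff from either row against (5/7, 2/7). Using H: 2(5/7) + 9(2/7) = 4.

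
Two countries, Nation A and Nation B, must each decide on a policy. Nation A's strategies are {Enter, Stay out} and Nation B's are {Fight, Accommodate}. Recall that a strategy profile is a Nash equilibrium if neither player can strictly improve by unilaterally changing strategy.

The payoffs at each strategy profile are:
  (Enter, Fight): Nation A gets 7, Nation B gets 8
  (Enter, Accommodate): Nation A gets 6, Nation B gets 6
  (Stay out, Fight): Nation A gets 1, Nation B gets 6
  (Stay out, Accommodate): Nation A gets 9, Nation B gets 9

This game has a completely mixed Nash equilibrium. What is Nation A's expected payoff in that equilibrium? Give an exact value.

19/3

First find y, the probability Nation B plays Fight, from Nation A's indifference between Enter and Stay out: 7y + 6(1−y) = y + 9(1−y), giving y = 1/3.
Since Nation A is indifferent in equilibrium, Nation A's expected payoff equals the payoff from either row against (1/3, 2/3). Using Enter: 7(1/3) + 6(2/3) = 19/3.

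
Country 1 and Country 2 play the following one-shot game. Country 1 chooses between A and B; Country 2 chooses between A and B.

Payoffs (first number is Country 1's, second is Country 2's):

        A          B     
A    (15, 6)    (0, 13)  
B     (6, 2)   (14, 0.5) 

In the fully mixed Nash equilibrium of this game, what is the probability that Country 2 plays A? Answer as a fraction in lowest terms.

14/23

Let q be the probability that Country 2 plays A. In a completely mixed equilibrium, Country 1 must be indifferent between A and B.
Country 1's expected payoff from A is 15q; from B it is 6q + 14(1−q).
Setting these equal: 15q = −8q + 14, so q = 14/23.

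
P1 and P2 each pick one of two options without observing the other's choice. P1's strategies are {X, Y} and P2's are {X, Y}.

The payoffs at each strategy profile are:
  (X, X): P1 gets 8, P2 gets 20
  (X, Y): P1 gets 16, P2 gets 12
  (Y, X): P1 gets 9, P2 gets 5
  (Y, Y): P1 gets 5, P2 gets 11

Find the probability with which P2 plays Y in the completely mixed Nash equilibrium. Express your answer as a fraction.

1/12

Let c be the probability that P2 plays X. In a completely mixed equilibrium, P1 must be indifferent between X and Y.
P1's expected payoff from X is 8c + 16(1−c); from Y it is 9c + 5(1−c).
Setting these equal: −8c + 16 = 4c + 5, so c = 11/12.
Therefore P2 plays Y with probability 1 − 11/12 = 1/12.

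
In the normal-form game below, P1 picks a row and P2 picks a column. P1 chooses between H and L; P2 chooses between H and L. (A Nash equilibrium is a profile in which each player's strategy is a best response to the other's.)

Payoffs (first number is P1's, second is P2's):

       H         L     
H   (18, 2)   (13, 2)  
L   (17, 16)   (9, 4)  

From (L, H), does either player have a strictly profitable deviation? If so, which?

P1

P1 at (L, H) earns 17; deviating to H yields 18 — a strict improvement.
P2 earns 16; deviating to L yields 4 — not better.
Only P1 has a strictly profitable deviation.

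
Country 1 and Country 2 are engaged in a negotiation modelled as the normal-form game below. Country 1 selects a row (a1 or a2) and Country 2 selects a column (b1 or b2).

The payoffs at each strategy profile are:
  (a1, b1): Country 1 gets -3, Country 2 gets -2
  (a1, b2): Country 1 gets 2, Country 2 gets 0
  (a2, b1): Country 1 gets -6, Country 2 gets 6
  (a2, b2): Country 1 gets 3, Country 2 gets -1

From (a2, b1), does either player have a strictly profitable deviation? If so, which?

Country 1

Country 1 at (a2, b1) earns -6; deviating to a1 yields -3 — a strict improvement.
Country 2 earns 6; deviating to b2 yields -1 — not better.
Only Country 1 has a strictly profitable deviation.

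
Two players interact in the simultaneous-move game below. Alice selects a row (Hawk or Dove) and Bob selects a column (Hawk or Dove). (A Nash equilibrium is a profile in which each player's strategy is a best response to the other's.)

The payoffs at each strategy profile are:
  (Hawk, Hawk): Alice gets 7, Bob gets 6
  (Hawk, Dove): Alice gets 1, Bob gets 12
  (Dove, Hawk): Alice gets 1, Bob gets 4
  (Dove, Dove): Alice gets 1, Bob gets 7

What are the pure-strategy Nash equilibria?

(Hawk, Dove) and (Dove, Dove)

(Hawk, Hawk): Bob prefers Dove (12 > 6) — not an equilibrium.
(Hawk, Dove): Alice gets 1 ≥ 1 from Dove, and Bob gets 12 ≥ 6 from Hawk — Nash equilibrium.
(Dove, Hawk): Alice prefers Hawk (7 > 1); Bob prefers Dove (7 > 4) — not an equilibrium.
(Dove, Dove): Alice gets 1 ≥ 1 from Hawk, and Bob gets 7 ≥ 4 from Hawk — Nash equilibrium.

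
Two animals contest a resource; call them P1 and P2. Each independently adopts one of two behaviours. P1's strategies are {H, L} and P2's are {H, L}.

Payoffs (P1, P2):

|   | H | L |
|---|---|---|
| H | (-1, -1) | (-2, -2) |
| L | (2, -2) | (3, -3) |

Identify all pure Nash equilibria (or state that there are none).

(H, H): P1 prefers L (2 > -1) — not an equilibrium.
(H, L): P1 prefers L (3 > -2); P2 prefers H (-1 > -2) — not an equilibrium.
(L, H): P1 gets 2 ≥ -1 from H, and P2 gets -2 ≥ -3 from L — Nash equilibrium.
(L, L): P2 prefers H (-2 > -3) — not an equilibrium.

(L, H)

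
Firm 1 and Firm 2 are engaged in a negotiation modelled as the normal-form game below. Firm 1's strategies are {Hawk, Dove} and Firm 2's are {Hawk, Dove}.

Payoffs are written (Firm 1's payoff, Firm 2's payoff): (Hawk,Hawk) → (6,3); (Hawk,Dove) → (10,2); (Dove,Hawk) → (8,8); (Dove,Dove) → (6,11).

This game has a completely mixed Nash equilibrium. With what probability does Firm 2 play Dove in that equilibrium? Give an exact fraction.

1/3

Let y be the probability that Firm 2 plays Hawk. In a completely mixed equilibrium, Firm 1 must be indifferent between Hawk and Dove.
Firm 1's expected payoff from Hawk is 6y + 10(1−y); from Dove it is 8y + 6(1−y).
Setting these equal: −4y + 10 = 2y + 6, so y = 2/3.
Therefore Firm 2 plays Dove with probability 1 − 2/3 = 1/3.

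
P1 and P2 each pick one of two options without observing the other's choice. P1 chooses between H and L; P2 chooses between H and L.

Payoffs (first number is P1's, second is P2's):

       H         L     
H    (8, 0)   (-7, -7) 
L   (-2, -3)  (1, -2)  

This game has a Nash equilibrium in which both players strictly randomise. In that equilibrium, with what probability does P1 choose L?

Let p be the probability that P1 plays H. In a completely mixed equilibrium, P2 must be indifferent between H and L.
P2's expected payoff from H is −3(1−p); from L it is −7p − 2(1−p).
Setting these equal: 3p − 3 = −5p − 2, so p = 1/8.
Therefore P1 plays L with probability 1 − 1/8 = 7/8.

7/8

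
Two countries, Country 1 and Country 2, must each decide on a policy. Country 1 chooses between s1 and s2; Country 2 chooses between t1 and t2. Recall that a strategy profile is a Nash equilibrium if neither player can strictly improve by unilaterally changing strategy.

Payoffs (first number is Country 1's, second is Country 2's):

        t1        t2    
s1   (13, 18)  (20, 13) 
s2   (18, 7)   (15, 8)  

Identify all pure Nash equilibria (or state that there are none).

(s1, t1): Country 1 prefers s2 (18 > 13) — not an equilibrium.
(s1, t2): Country 2 prefers t1 (18 > 13) — not an equilibrium.
(s2, t1): Country 2 prefers t2 (8 > 7) — not an equilibrium.
(s2, t2): Country 1 prefers s1 (20 > 15) — not an equilibrium.

none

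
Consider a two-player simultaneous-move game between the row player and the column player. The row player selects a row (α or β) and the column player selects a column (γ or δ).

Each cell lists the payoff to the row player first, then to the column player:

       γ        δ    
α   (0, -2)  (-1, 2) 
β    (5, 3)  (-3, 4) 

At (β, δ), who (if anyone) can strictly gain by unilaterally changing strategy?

The row player

The row player at (β, δ) earns -3; deviating to α yields -1 — a strict improvement.
The column player earns 4; deviating to γ yields 3 — not better.
Only the row player has a strictly profitable deviation.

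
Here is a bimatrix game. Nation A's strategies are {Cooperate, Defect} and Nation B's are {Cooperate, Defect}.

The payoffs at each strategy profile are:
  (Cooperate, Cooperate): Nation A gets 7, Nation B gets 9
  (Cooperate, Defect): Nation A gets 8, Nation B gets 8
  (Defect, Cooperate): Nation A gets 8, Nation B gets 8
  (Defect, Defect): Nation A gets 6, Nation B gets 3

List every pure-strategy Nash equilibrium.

(Defect, Cooperate)

(Cooperate, Cooperate): Nation A prefers Defect (8 > 7) — not an equilibrium.
(Cooperate, Defect): Nation B prefers Cooperate (9 > 8) — not an equilibrium.
(Defect, Cooperate): Nation A gets 8 ≥ 7 from Cooperate, and Nation B gets 8 ≥ 3 from Defect — Nash equilibrium.
(Defect, Defect): Nation A prefers Cooperate (8 > 6); Nation B prefers Cooperate (8 > 3) — not an equilibrium.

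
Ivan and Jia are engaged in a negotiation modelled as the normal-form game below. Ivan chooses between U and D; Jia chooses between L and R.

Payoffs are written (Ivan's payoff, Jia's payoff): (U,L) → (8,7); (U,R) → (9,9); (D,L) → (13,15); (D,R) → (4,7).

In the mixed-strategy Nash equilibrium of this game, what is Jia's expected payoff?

43/5

First find p, the probability Ivan plays U, from Jia's indifference between L and R: 7p + 15(1−p) = 9p + 7(1−p), giving p = 4/5.
Since Jia is indifferent in equilibrium, Jia's expected payoff equals the payoff from either column against (4/5, 1/5). Using L: 7(4/5) + 15(1/5) = 43/5.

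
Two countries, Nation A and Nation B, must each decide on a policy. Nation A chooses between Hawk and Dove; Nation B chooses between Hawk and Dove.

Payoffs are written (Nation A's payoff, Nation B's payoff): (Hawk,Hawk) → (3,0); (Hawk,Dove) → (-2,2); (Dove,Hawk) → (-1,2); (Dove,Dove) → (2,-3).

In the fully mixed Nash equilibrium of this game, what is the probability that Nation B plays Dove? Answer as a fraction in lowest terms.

1/2

Let c be the probability that Nation B plays Hawk. In a completely mixed equilibrium, Nation A must be indifferent between Hawk and Dove.
Nation A's expected payoff from Hawk is 3c − 2(1−c); from Dove it is −c + 2(1−c).
Setting these equal: 5c − 2 = −3c + 2, so c = 1/2.
Therefore Nation B plays Dove with probability 1 − 1/2 = 1/2.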